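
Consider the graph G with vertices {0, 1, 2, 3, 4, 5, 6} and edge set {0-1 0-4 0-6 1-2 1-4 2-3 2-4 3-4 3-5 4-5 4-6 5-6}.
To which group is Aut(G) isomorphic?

Vertex 4 is the unique vertex of degree 6; the remaining 6 vertices each have degree 3 and induce a cycle, so G is the wheel on 7 vertices with hub 4. With the hub fixed, the remaining symmetry is that of the rim cycle C_6, giving the dihedral group D_6.

D_6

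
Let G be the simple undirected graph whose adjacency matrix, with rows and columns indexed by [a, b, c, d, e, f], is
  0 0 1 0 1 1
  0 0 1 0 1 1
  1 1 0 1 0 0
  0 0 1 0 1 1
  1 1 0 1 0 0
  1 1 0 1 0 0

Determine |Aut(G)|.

G is 3-regular and bipartite with parts {c, e, f} and {a, b, d} (each part is independent and every cross-pair is an edge), so G = K_{3,3}. Each part can be permuted independently (S_3 × S_3) and the two equal-size parts can also be swapped, giving (S_3 × S_3) ⋊ Z_2 of order 2·(3!)² = 72.

72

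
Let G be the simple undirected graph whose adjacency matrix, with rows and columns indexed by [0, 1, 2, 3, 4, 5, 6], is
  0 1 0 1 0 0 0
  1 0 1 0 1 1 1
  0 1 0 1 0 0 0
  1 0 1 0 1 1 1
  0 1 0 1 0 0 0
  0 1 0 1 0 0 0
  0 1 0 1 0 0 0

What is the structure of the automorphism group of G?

The vertices split by degree into {1, 3} (degree 5) and {0, 2, 4, 5, 6} (degree 2); every edge runs between the two parts, so G is the complete bipartite graph K_{2,5}. The parts have unequal sizes, so no automorphism swaps them; each part is permuted independently, giving S_2 × S_5 of order 2!·5! = 240.

S_2 × S_5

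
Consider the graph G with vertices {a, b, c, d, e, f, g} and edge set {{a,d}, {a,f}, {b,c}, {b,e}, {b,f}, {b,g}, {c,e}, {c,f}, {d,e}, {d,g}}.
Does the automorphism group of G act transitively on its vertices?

Vertex b is the only vertex of degree 4, so every automorphism fixes it; G is not vertex-transitive.

No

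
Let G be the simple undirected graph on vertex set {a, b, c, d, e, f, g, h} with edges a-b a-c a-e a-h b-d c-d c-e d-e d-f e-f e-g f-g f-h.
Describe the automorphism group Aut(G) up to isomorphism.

1

The degree sequence is [4, 2, 3, 4, 5, 4, 2, 2]. Checking the degree-preserving permutations of the vertex set shows that none except the identity preserves every edge, so Aut(G) is trivial.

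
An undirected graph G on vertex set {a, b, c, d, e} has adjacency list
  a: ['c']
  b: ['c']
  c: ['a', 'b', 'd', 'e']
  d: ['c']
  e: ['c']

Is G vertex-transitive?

Vertex c is the only vertex of degree 4, so every automorphism fixes it; G is not vertex-transitive.

No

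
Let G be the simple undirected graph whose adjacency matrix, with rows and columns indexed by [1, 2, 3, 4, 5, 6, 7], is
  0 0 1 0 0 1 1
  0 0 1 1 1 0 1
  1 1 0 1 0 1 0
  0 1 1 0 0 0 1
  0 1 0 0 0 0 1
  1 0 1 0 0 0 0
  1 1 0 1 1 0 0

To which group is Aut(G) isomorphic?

The degree sequence is [3, 4, 4, 3, 2, 2, 4]. Checking the degree-preserving permutations of the vertex set shows that none except the identity preserves every edge, so Aut(G) is trivial.

{e}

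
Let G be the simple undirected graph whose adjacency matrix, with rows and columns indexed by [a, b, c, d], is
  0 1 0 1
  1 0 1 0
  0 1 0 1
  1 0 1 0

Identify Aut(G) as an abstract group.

(S_2 × S_2) ⋊ Z_2

G is 2-regular and bipartite with parts {a, c} and {b, d} (each part is independent and every cross-pair is an edge), so G = K_{2,2}. Aut(K_{2,2}) is the wreath product S_2 ≀ Z_2: permute within each part, then optionally swap the parts; |Aut| = 2·(2!)² = 8.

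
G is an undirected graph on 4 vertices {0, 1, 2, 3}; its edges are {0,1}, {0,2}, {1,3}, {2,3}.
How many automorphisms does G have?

8

G is 2-regular and connected on 4 vertices, i.e. the cycle C_4. C_4 has 4 rotations and 4 reflections, so Aut(C_4) ≅ D_4 of order 8.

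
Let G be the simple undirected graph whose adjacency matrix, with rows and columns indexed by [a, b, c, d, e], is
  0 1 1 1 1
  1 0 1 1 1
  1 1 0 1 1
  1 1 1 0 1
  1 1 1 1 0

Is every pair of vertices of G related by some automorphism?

All 5 vertices are pairwise adjacent: G = K_5. Every bijection on the vertex set is an automorphism of K_5; hence Aut(K_5) ≅ S_5, order 120. This group acts transitively on the 5 vertices.

Yes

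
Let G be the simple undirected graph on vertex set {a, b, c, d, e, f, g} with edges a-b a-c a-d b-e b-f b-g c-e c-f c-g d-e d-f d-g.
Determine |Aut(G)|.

144

The vertices split by degree into {b, c, d} (degree 4) and {a, e, f, g} (degree 3); every edge runs between the two parts, so G is the complete bipartite graph K_{3,4}. The parts have unequal sizes, so no automorphism swaps them; each part is permuted independently, giving S_4 × S_3 of order 4!·3! = 144.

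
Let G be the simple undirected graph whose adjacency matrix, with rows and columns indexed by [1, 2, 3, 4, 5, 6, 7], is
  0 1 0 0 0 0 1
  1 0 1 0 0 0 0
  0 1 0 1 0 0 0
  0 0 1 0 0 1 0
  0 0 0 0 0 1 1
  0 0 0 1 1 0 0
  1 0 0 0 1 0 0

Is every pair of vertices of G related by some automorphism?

Yes

Every vertex has degree 2 and the graph is connected, so G is the 7-cycle C_7. The automorphisms of the 7-cycle are exactly the symmetries of a regular 7-gon: the dihedral group D_7, |D_7| = 14. Under this action every vertex can be carried to every other, so G is vertex-transitive.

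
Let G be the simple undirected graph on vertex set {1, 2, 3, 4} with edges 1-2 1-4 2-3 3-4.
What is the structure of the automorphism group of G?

Every vertex has degree 2 and the graph is connected, so G is the 4-cycle C_4. C_4 has 4 rotations and 4 reflections, so Aut(C_4) ≅ D_4 of order 8.

D_4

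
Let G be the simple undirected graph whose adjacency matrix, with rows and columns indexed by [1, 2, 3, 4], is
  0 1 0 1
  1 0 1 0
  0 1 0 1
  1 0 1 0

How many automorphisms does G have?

G is 2-regular and bipartite on 2^2 = 4 vertices with girth 4; it is the hypercube graph Q_2. The symmetry group of the 2-cube is the hyperoctahedral group B_2 = Z_2 ≀ S_2, of order 2^2·2! = 8.

8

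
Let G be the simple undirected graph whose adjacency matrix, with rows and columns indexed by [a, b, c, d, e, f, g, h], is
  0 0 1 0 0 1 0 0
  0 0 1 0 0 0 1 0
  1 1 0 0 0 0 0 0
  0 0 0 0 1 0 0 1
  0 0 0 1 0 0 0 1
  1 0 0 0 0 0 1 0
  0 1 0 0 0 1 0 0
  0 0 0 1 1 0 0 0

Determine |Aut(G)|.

G has two connected components, {a, b, c, f, g} and {d, e, h}; each is 2-regular, so G = C_5 ⊔ C_3. The components are non-isomorphic (different sizes), so Aut(G) = Aut(C_3) × Aut(C_5) = D_3 × D_5 of order 6·10 = 60.

60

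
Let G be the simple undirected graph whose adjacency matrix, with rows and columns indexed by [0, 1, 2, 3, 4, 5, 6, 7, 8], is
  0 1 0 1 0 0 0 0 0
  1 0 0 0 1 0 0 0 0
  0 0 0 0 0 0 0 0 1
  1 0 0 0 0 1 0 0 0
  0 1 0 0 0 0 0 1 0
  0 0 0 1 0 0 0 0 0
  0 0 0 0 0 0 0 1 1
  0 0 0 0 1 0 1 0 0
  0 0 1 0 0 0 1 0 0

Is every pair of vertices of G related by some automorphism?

No

Automorphisms preserve degree, but G has vertices of degree 1 and vertices of degree 2; no automorphism maps one to the other, so G is not vertex-transitive.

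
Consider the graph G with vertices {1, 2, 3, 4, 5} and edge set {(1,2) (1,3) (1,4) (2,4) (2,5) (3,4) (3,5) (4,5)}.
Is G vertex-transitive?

Vertex 4 is the only vertex of degree 4, so every automorphism fixes it; G is not vertex-transitive.

No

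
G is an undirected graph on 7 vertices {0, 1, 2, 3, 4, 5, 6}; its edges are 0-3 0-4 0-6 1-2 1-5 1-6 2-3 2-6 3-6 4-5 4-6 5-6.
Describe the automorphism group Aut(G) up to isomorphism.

Vertex 6 is the unique vertex of degree 6; the remaining 6 vertices each have degree 3 and induce a cycle, so G is the wheel on 7 vertices with hub 6. Every automorphism fixes the hub and acts on the rim 6-cycle, so Aut(G) ≅ Aut(C_6) = D_6 of order 12.

the dihedral group of order 12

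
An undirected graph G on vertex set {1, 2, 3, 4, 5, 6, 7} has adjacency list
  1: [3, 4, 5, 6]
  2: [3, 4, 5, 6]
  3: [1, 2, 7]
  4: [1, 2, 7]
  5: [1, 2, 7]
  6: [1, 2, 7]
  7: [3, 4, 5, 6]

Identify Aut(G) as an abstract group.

S_3 × S_4

The vertices split by degree into {1, 2, 7} (degree 4) and {3, 4, 5, 6} (degree 3); every edge runs between the two parts, so G is the complete bipartite graph K_{3,4}. Automorphisms preserve the bipartition setwise (since the parts differ in size) and act as S_3 × S_4 within it; |Aut| = 144.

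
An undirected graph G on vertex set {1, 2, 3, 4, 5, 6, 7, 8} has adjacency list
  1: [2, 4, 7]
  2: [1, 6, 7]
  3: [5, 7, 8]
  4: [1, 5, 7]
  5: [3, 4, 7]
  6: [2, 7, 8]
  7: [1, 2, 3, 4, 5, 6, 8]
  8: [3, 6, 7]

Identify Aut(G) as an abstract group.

Vertex 7 is the unique vertex of degree 7; the remaining 7 vertices each have degree 3 and induce a cycle, so G is the wheel on 8 vertices with hub 7. With the hub fixed, the remaining symmetry is that of the rim cycle C_7, giving the dihedral group D_7.

D_7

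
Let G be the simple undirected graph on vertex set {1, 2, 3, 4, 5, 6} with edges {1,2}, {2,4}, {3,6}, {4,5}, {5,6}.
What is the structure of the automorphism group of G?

Z_2

The degree sequence is [1, 2, 1, 2, 2, 2]; the two degree-1 vertices 1 and 3 are the ends of a path, so G = P_6. A path has exactly one nontrivial symmetry — reversal — giving Aut(G) of order 2.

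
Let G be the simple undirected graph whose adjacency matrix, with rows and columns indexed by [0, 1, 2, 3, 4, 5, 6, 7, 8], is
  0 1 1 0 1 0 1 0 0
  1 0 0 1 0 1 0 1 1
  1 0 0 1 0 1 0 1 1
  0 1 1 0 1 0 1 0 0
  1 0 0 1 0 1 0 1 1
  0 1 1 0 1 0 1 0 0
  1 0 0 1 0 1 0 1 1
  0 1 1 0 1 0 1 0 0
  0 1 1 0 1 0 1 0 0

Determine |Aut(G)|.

2880

The vertices split by degree into {1, 2, 4, 6} (degree 5) and {0, 3, 5, 7, 8} (degree 4); every edge runs between the two parts, so G is the complete bipartite graph K_{4,5}. Automorphisms preserve the bipartition setwise (since the parts differ in size) and act as S_4 × S_5 within it; |Aut| = 2880.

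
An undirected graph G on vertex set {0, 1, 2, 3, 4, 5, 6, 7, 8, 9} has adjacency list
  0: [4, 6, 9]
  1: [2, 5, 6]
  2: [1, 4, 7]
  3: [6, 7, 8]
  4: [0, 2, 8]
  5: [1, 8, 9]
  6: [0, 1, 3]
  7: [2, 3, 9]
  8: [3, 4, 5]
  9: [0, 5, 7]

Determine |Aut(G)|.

120

G is 3-regular on 10 vertices with no triangles and no 4-cycles (girth 5): this is the Petersen graph. It is a classical fact that the Petersen graph has automorphism group S_5 (order 120), arising from its description as the Kneser graph K(5,2).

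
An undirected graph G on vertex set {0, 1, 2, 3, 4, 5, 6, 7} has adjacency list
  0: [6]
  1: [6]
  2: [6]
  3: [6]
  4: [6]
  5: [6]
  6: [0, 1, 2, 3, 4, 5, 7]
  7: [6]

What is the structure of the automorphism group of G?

Vertex 6 has degree 7 and every other vertex has degree 1, so G is the star K_{1,7} with centre 6. The 7 leaves are pairwise interchangeable while the centre is fixed, giving Aut(G) = S_7.

S_7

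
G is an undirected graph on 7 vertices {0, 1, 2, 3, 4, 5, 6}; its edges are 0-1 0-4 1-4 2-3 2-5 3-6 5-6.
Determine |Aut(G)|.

48

G has two connected components, {2, 3, 5, 6} and {0, 1, 4}; each is 2-regular, so G = C_4 ⊔ C_3. No automorphism exchanges components of different sizes, hence Aut(G) is the direct product D_4 × D_3, order 48.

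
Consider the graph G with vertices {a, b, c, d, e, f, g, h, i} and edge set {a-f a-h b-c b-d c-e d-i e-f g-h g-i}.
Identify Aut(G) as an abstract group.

D_9

Every vertex has degree 2 and the graph is connected, so G is the 9-cycle C_9. The automorphisms of the 9-cycle are exactly the symmetries of a regular 9-gon: the dihedral group D_9, |D_9| = 18.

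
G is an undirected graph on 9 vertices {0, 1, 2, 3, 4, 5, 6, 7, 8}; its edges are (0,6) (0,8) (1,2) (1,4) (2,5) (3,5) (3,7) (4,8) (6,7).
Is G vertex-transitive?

Every vertex has degree 2 and the graph is connected, so G is the 9-cycle C_9. The automorphisms of the 9-cycle are exactly the symmetries of a regular 9-gon: the dihedral group D_9, |D_9| = 18. Under this action every vertex can be carried to every other, so G is vertex-transitive.

Yes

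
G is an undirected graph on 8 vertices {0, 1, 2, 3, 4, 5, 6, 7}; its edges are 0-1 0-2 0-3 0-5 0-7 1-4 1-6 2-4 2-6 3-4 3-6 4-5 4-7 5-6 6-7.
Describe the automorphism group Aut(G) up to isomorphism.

The vertices split by degree into {0, 4, 6} (degree 5) and {1, 2, 3, 5, 7} (degree 3); every edge runs between the two parts, so G is the complete bipartite graph K_{3,5}. The parts have unequal sizes, so no automorphism swaps them; each part is permuted independently, giving S_3 × S_5 of order 3!·5! = 720.

S_3 × S_5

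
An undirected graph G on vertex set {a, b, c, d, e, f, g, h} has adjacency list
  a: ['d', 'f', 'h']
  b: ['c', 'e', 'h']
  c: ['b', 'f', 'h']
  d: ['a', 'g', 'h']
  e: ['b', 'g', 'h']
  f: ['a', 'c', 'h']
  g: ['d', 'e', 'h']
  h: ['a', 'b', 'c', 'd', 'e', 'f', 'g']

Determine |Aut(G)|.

Vertex h is the unique vertex of degree 7; the remaining 7 vertices each have degree 3 and induce a cycle, so G is the wheel on 8 vertices with hub h. With the hub fixed, the remaining symmetry is that of the rim cycle C_7, giving the dihedral group D_7.

14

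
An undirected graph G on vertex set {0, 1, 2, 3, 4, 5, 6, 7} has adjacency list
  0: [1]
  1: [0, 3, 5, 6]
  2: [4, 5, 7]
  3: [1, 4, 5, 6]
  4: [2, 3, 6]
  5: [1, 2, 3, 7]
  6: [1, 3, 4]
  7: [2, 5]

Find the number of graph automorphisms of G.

1

Degrees alone do not determine every vertex (e.g. 1 and 3 both have degree 4), but their neighbour-degree multisets differ: N(1) has degrees [1, 3, 4, 4] while N(3) has degrees [3, 3, 4, 4]. Repeating this refinement separates all vertices, so the only automorphism is the identity.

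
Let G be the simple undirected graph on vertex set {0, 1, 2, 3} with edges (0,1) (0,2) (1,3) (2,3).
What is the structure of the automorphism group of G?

G is 2-regular and bipartite on 2^2 = 4 vertices with girth 4; it is the hypercube graph Q_2. Aut(Q_2) consists of the signed permutations of the 2 coordinate axes: 2! permutations times 2^2 sign flips, so |Aut| = 2^2·2! = 8.

D_4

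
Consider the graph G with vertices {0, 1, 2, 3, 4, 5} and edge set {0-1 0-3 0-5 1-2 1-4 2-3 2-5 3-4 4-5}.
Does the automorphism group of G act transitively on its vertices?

G is 3-regular and bipartite with parts {0, 2, 4} and {1, 3, 5} (each part is independent and every cross-pair is an edge), so G = K_{3,3}. Each part can be permuted independently (S_3 × S_3) and the two equal-size parts can also be swapped, giving (S_3 × S_3) ⋊ Z_2 of order 2·(3!)² = 72. This group acts transitively on the 6 vertices.

Yes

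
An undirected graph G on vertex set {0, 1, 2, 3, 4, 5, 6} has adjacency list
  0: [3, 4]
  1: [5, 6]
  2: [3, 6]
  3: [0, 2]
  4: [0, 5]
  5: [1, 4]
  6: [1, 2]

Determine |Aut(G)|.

Every vertex has degree 2 and the graph is connected, so G is the 7-cycle C_7. C_7 has 7 rotations and 7 reflections, so Aut(C_7) ≅ D_7 of order 14.

14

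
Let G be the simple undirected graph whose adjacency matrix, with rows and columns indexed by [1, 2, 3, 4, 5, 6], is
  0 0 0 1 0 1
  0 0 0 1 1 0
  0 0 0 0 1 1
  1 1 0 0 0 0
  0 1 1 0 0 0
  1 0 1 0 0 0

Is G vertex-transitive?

Every vertex has degree 2 and the graph is connected, so G is the 6-cycle C_6. C_6 has 6 rotations and 6 reflections, so Aut(C_6) ≅ D_6 of order 12. This group acts transitively on the 6 vertices.

Yes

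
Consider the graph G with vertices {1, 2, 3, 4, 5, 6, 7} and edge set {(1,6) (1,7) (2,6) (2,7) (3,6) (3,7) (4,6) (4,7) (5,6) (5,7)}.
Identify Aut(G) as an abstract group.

S_2 × S_5

The vertices split by degree into {6, 7} (degree 5) and {1, 2, 3, 4, 5} (degree 2); every edge runs between the two parts, so G is the complete bipartite graph K_{2,5}. Automorphisms preserve the bipartition setwise (since the parts differ in size) and act as S_2 × S_5 within it; |Aut| = 240.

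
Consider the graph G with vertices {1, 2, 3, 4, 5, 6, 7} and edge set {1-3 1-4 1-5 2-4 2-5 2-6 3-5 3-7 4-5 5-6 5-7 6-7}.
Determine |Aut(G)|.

12

Vertex 5 is the unique vertex of degree 6; the remaining 6 vertices each have degree 3 and induce a cycle, so G is the wheel on 7 vertices with hub 5. With the hub fixed, the remaining symmetry is that of the rim cycle C_6, giving the dihedral group D_6.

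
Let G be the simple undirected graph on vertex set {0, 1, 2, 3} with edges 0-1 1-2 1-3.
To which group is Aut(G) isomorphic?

the symmetric group on 3 letters

Vertex 1 has degree 3 and every other vertex has degree 1, so G is the star K_{1,3} with centre 1. The 3 leaves are pairwise interchangeable while the centre is fixed, giving Aut(G) = S_3.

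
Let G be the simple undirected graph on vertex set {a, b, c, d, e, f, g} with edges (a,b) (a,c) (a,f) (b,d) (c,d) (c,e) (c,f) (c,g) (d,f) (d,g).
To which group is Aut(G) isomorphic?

1

Degrees alone do not determine every vertex (e.g. a and f both have degree 3), but their neighbour-degree multisets differ: N(a) has degrees [2, 3, 5] while N(f) has degrees [3, 4, 5]. Repeating this refinement separates all vertices, so the only automorphism is the identity.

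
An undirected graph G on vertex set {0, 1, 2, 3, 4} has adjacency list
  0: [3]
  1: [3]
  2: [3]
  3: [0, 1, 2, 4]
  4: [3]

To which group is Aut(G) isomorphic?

Vertex 3 has degree 4 and every other vertex has degree 1, so G is the star K_{1,4} with centre 3. The 4 leaves are pairwise interchangeable while the centre is fixed, giving Aut(G) = S_4.

S_4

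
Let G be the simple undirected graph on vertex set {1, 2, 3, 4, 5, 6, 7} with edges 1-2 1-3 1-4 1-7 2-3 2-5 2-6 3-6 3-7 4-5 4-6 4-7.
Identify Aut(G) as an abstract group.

the trivial group

The degree sequence is [4, 4, 4, 4, 2, 3, 3]. Checking the degree-preserving permutations of the vertex set shows that none except the identity preserves every edge, so Aut(G) is trivial.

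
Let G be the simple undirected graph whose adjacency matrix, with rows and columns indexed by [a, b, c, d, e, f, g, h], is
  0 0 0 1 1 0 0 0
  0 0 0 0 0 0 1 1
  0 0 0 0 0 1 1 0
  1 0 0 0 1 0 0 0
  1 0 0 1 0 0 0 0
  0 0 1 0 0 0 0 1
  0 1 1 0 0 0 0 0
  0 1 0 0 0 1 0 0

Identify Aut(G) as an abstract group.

G has two connected components, {b, c, f, g, h} and {a, d, e}; each is 2-regular, so G = C_5 ⊔ C_3. The components are non-isomorphic (different sizes), so Aut(G) = Aut(C_5) × Aut(C_3) = D_5 × D_3 of order 10·6 = 60.

D_5 × D_3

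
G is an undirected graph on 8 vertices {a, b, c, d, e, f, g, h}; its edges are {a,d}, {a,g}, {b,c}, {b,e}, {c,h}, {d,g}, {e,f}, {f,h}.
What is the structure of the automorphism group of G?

D_5 × D_3

G has two connected components, {b, c, e, f, h} and {a, d, g}; each is 2-regular, so G = C_5 ⊔ C_3. No automorphism exchanges components of different sizes, hence Aut(G) is the direct product D_5 × D_3, order 60.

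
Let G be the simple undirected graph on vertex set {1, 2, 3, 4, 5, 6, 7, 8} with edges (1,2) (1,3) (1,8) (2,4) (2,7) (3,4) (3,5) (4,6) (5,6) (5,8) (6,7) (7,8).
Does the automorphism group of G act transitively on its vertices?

Yes

G is 3-regular and bipartite on 2^3 = 8 vertices with girth 4; it is the hypercube graph Q_3. The symmetry group of the 3-cube is the hyperoctahedral group B_3 = Z_2 ≀ S_3, of order 2^3·3! = 48. Under this action every vertex can be carried to every other, so G is vertex-transitive.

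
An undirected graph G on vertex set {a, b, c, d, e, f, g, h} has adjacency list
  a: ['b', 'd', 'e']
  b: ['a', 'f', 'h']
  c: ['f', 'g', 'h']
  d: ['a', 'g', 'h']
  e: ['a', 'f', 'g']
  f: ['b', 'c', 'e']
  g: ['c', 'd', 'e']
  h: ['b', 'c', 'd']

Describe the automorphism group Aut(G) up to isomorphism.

G is 3-regular and bipartite on 2^3 = 8 vertices with girth 4; it is the hypercube graph Q_3. The symmetry group of the 3-cube is the hyperoctahedral group B_3 = Z_2 ≀ S_3, of order 2^3·3! = 48.

the hyperoctahedral group B_3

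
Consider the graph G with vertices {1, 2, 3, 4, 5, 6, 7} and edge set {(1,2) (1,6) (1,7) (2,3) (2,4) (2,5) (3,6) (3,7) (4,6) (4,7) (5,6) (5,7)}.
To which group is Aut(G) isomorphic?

S_3 × S_4

The vertices split by degree into {2, 6, 7} (degree 4) and {1, 3, 4, 5} (degree 3); every edge runs between the two parts, so G is the complete bipartite graph K_{3,4}. The parts have unequal sizes, so no automorphism swaps them; each part is permuted independently, giving S_3 × S_4 of order 3!·4! = 144.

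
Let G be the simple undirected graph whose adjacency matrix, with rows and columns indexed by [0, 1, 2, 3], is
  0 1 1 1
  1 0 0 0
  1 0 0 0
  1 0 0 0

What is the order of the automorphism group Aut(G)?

Vertex 0 has degree 3 and every other vertex has degree 1, so G is the star K_{1,3} with centre 0. Any automorphism fixes the centre and permutes the 3 leaves freely, so Aut(G) ≅ S_3 of order 3! = 6.

6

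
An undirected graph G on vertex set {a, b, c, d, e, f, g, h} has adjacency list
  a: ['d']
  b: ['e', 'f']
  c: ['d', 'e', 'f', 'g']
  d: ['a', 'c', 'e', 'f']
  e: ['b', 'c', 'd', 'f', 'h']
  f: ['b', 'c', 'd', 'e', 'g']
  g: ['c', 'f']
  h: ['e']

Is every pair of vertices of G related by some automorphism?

No

Automorphisms preserve degree, but G has vertices of degree 1 and vertices of degree 5; no automorphism maps one to the other, so G is not vertex-transitive.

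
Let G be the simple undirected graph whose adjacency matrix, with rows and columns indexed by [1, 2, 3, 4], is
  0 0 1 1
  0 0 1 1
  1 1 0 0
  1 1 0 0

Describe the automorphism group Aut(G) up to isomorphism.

(S_2 × S_2) ⋊ Z_2

G is 2-regular and bipartite with parts {3, 4} and {1, 2} (each part is independent and every cross-pair is an edge), so G = K_{2,2}. Aut(K_{2,2}) is the wreath product S_2 ≀ Z_2: permute within each part, then optionally swap the parts; |Aut| = 2·(2!)² = 8.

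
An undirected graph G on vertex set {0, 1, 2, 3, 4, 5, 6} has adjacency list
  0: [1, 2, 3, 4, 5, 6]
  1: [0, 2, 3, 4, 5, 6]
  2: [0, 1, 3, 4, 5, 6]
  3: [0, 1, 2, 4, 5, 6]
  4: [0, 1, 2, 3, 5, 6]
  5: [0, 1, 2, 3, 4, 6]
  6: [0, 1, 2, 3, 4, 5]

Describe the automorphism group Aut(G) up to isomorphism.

S_7

All 7 vertices are pairwise adjacent: G = K_7. Every bijection on the vertex set is an automorphism of K_7; hence Aut(K_7) ≅ S_7, order 5040.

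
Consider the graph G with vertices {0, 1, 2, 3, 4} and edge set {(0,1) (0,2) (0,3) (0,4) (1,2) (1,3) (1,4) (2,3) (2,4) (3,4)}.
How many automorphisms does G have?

120

Every vertex has degree 4, so G is the complete graph K_5. Any permutation of the 5 vertices preserves K_5, so Aut(K_5) = S_5 of order 5! = 120.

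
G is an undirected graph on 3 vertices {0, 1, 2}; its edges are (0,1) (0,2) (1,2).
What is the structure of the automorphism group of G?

All 3 vertices are pairwise adjacent: G = K_3. Every bijection on the vertex set is an automorphism of K_3; hence Aut(K_3) ≅ S_3, order 6.

S_3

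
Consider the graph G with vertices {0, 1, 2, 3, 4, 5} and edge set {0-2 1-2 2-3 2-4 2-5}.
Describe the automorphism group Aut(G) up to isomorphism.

the symmetric group on 5 letters

Vertex 2 has degree 5 and every other vertex has degree 1, so G is the star K_{1,5} with centre 2. Any automorphism fixes the centre and permutes the 5 leaves freely, so Aut(G) ≅ S_5 of order 5! = 120.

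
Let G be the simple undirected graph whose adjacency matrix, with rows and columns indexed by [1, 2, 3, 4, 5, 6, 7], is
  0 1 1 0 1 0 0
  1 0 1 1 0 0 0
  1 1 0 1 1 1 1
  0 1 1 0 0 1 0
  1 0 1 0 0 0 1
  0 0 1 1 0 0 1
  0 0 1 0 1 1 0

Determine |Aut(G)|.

12

Vertex 3 is the unique vertex of degree 6; the remaining 6 vertices each have degree 3 and induce a cycle, so G is the wheel on 7 vertices with hub 3. Every automorphism fixes the hub and acts on the rim 6-cycle, so Aut(G) ≅ Aut(C_6) = D_6 of order 12.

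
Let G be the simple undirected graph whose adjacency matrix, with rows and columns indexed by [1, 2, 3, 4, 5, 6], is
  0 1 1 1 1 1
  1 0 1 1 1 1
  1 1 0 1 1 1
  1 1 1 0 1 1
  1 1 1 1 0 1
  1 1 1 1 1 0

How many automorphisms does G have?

Every vertex has degree 5, so G is the complete graph K_6. Any permutation of the 6 vertices preserves K_6, so Aut(K_6) = S_6 of order 6! = 720.

720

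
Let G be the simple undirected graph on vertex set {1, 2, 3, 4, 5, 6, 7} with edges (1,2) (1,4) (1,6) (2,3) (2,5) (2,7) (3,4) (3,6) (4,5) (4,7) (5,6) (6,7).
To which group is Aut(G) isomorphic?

The vertices split by degree into {2, 4, 6} (degree 4) and {1, 3, 5, 7} (degree 3); every edge runs between the two parts, so G is the complete bipartite graph K_{3,4}. The parts have unequal sizes, so no automorphism swaps them; each part is permuted independently, giving S_4 × S_3 of order 4!·3! = 144.

S_4 × S_3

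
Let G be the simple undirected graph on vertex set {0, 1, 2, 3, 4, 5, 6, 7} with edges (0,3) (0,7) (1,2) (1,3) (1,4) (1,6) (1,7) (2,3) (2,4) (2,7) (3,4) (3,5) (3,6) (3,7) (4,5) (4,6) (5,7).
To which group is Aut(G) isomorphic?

the trivial group

The degree sequence is [2, 5, 4, 7, 5, 3, 3, 5]. Checking the degree-preserving permutations of the vertex set shows that none except the identity preserves every edge, so Aut(G) is trivial.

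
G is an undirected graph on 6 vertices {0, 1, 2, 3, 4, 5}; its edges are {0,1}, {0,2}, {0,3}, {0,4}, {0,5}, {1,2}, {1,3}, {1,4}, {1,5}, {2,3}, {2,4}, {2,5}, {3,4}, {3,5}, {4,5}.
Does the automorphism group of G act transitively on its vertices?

Every vertex has degree 5, so G is the complete graph K_6. Any permutation of the 6 vertices preserves K_6, so Aut(K_6) = S_6 of order 6! = 720. Under this action every vertex can be carried to every other, so G is vertex-transitive.

Yes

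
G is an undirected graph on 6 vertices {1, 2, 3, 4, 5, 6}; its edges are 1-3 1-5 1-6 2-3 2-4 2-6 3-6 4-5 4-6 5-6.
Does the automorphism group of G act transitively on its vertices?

Vertex 6 is the only vertex of degree 5, so every automorphism fixes it; G is not vertex-transitive.

No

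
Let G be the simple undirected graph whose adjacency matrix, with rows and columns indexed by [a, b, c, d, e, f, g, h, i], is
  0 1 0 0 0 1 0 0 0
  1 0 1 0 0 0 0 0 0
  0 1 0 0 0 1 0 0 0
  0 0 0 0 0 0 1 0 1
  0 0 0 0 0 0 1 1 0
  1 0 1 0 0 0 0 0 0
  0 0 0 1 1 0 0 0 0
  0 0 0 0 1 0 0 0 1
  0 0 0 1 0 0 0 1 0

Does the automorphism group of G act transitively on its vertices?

No

G has two connected components, {d, e, g, h, i} and {a, b, c, f}; each is 2-regular, so G = C_5 ⊔ C_4. The orbit of a under Aut(G) is {a, b, c, f}, which does not contain d, so G is not vertex-transitive.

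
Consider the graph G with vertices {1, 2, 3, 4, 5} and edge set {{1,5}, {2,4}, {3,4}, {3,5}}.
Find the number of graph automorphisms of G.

The degree sequence is [1, 1, 2, 2, 2]; the two degree-1 vertices 1 and 2 are the ends of a path, so G = P_5. The only nontrivial automorphism of a path is the end-to-end reflection, so Aut(G) ≅ Z_2.

2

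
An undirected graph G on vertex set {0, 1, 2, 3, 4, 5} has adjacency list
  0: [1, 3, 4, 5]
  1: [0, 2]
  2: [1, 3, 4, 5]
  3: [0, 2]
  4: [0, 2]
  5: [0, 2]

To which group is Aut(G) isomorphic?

The vertices split by degree into {0, 2} (degree 4) and {1, 3, 4, 5} (degree 2); every edge runs between the two parts, so G is the complete bipartite graph K_{2,4}. The parts have unequal sizes, so no automorphism swaps them; each part is permuted independently, giving S_2 × S_4 of order 2!·4! = 48.

S_2 × S_4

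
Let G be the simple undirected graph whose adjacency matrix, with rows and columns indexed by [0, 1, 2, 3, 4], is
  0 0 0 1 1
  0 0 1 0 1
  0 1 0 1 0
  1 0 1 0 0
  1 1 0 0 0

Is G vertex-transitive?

G is 2-regular and connected on 5 vertices, i.e. the cycle C_5. The automorphisms of the 5-cycle are exactly the symmetries of a regular 5-gon: the dihedral group D_5, |D_5| = 10. Under this action every vertex can be carried to every other, so G is vertex-transitive.

Yes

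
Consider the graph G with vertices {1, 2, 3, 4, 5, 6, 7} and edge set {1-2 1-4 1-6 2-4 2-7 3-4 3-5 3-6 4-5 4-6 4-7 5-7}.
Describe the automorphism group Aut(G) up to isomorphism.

Vertex 4 is the unique vertex of degree 6; the remaining 6 vertices each have degree 3 and induce a cycle, so G is the wheel on 7 vertices with hub 4. Every automorphism fixes the hub and acts on the rim 6-cycle, so Aut(G) ≅ Aut(C_6) = D_6 of order 12.

D_6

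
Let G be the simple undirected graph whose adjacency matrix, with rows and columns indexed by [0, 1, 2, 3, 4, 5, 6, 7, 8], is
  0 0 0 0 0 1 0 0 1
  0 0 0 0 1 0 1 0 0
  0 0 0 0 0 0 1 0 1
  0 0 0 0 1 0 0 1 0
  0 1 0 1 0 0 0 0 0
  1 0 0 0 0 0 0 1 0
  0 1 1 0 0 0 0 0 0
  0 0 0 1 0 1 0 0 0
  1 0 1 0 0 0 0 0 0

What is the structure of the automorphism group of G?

Every vertex has degree 2 and the graph is connected, so G is the 9-cycle C_9. The automorphisms of the 9-cycle are exactly the symmetries of a regular 9-gon: the dihedral group D_9, |D_9| = 18.

the dihedral group of order 18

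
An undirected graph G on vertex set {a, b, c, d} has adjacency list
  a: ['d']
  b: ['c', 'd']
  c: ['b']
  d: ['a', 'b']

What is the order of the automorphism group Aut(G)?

The degree sequence is [1, 2, 1, 2]; the two degree-1 vertices a and c are the ends of a path, so G = P_4. The only nontrivial automorphism of a path is the end-to-end reflection, so Aut(G) ≅ Z_2.

2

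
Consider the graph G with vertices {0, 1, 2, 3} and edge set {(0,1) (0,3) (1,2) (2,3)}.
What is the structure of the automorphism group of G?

G is 2-regular and bipartite on 2^2 = 4 vertices with girth 4; it is the hypercube graph Q_2. The symmetry group of the 2-cube is the hyperoctahedral group B_2 = Z_2 ≀ S_2, of order 2^2·2! = 8.

D_4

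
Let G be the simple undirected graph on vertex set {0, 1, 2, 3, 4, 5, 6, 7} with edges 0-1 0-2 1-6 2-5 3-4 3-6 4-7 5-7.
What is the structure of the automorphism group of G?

the dihedral group of order 16

Every vertex has degree 2 and the graph is connected, so G is the 8-cycle C_8. C_8 has 8 rotations and 8 reflections, so Aut(C_8) ≅ D_8 of order 16.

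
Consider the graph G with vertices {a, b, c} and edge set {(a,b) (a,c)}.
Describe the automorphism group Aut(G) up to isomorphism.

The degree sequence is [2, 1, 1]; the two degree-1 vertices b and c are the ends of a path, so G = P_3. A path has exactly one nontrivial symmetry — reversal — giving Aut(G) of order 2.

the cyclic group of order 2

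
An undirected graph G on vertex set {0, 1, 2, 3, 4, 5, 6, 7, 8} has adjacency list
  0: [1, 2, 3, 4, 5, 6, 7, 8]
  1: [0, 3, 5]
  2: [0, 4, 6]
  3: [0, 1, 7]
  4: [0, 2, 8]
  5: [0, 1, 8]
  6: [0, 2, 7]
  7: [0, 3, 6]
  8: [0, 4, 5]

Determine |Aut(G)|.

Vertex 0 is the unique vertex of degree 8; the remaining 8 vertices each have degree 3 and induce a cycle, so G is the wheel on 9 vertices with hub 0. Every automorphism fixes the hub and acts on the rim 8-cycle, so Aut(G) ≅ Aut(C_8) = D_8 of order 16.

16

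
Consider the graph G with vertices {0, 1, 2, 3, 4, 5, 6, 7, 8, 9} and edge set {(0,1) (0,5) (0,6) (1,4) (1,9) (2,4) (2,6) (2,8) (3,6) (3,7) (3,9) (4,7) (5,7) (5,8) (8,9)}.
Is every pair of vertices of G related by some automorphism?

G is 3-regular on 10 vertices with no triangles and no 4-cycles (girth 5): this is the Petersen graph. Viewing the Petersen graph as the Kneser graph K(5,2) — vertices are 2-subsets of {1,…,5}, edges join disjoint pairs — its automorphisms are exactly the permutations of the 5-element set, so Aut ≅ S_5 of order 120. This group acts transitively on the 10 vertices.

Yes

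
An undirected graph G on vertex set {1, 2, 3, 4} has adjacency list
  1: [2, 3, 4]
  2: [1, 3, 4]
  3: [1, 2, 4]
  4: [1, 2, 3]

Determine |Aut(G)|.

24

All 4 vertices are pairwise adjacent: G = K_4. Any permutation of the 4 vertices preserves K_4, so Aut(K_4) = S_4 of order 4! = 24.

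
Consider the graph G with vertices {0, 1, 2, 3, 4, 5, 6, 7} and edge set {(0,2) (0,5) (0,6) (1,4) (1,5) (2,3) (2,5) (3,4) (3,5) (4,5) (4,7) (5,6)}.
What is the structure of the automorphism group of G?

Degrees alone do not determine every vertex (e.g. 0 and 2 both have degree 3), but their neighbour-degree multisets differ: N(0) has degrees [2, 3, 6] while N(2) has degrees [3, 3, 6]. Repeating this refinement separates all vertices, so the only automorphism is the identity.

{e}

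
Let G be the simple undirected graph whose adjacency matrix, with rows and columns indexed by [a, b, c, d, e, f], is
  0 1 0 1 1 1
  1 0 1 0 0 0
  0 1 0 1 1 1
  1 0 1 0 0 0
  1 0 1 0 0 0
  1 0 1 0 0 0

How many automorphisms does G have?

The vertices split by degree into {a, c} (degree 4) and {b, d, e, f} (degree 2); every edge runs between the two parts, so G is the complete bipartite graph K_{2,4}. The parts have unequal sizes, so no automorphism swaps them; each part is permuted independently, giving S_4 × S_2 of order 4!·2! = 48.

48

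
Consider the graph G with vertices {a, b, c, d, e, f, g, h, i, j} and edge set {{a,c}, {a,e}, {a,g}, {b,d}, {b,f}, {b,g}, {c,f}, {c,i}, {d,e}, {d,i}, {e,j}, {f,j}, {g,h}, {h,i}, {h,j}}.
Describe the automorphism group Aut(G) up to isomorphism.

G is 3-regular on 10 vertices with no triangles and no 4-cycles (girth 5): this is the Petersen graph. Viewing the Petersen graph as the Kneser graph K(5,2) — vertices are 2-subsets of {1,…,5}, edges join disjoint pairs — its automorphisms are exactly the permutations of the 5-element set, so Aut ≅ S_5 of order 120.

S_5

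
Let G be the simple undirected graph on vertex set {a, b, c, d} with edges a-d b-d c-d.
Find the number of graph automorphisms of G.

Vertex d has degree 3 and every other vertex has degree 1, so G is the star K_{1,3} with centre d. The 3 leaves are pairwise interchangeable while the centre is fixed, giving Aut(G) = S_3.

6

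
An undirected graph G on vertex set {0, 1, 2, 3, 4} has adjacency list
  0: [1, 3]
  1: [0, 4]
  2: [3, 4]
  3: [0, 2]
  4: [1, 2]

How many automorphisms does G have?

Every vertex has degree 2 and the graph is connected, so G is the 5-cycle C_5. The automorphisms of the 5-cycle are exactly the symmetries of a regular 5-gon: the dihedral group D_5, |D_5| = 10.

10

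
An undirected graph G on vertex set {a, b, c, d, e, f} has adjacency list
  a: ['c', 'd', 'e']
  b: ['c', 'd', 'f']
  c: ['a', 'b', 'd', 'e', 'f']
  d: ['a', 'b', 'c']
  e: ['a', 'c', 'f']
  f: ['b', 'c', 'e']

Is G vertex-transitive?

No

Vertex c is the only vertex of degree 5, so every automorphism fixes it; G is not vertex-transitive.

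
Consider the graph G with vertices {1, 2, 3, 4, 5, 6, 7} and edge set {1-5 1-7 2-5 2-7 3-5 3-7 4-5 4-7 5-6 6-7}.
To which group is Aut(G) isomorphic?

The vertices split by degree into {5, 7} (degree 5) and {1, 2, 3, 4, 6} (degree 2); every edge runs between the two parts, so G is the complete bipartite graph K_{2,5}. Automorphisms preserve the bipartition setwise (since the parts differ in size) and act as S_2 × S_5 within it; |Aut| = 240.

S_2 × S_5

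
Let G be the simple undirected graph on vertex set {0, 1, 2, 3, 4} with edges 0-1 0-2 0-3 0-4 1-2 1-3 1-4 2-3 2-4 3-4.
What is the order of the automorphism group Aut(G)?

All 5 vertices are pairwise adjacent: G = K_5. Any permutation of the 5 vertices preserves K_5, so Aut(K_5) = S_5 of order 5! = 120.

120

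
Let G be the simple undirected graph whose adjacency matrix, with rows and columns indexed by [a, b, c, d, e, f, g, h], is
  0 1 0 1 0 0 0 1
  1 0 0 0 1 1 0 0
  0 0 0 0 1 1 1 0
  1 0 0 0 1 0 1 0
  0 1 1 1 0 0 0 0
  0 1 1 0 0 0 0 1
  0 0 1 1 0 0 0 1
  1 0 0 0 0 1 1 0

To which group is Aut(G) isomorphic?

Z_2^3 ⋊ S_3

G is 3-regular and bipartite on 2^3 = 8 vertices with girth 4; it is the hypercube graph Q_3. The symmetry group of the 3-cube is the hyperoctahedral group B_3 = Z_2 ≀ S_3, of order 2^3·3! = 48.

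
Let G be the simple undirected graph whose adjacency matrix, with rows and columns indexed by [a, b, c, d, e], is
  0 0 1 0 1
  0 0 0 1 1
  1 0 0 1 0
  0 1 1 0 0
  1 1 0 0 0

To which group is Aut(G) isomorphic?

the dihedral group of order 10

Every vertex has degree 2 and the graph is connected, so G is the 5-cycle C_5. C_5 has 5 rotations and 5 reflections, so Aut(C_5) ≅ D_5 of order 10.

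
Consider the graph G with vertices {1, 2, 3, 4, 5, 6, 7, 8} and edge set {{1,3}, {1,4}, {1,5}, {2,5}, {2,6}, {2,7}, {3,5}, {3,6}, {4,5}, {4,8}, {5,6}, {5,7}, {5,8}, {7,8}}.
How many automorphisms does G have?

14

Vertex 5 is the unique vertex of degree 7; the remaining 7 vertices each have degree 3 and induce a cycle, so G is the wheel on 8 vertices with hub 5. Every automorphism fixes the hub and acts on the rim 7-cycle, so Aut(G) ≅ Aut(C_7) = D_7 of order 14.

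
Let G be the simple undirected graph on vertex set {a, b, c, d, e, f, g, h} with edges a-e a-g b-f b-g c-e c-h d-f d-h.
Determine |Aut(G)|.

Every vertex has degree 2 and the graph is connected, so G is the 8-cycle C_8. The automorphisms of the 8-cycle are exactly the symmetries of a regular 8-gon: the dihedral group D_8, |D_8| = 16.

16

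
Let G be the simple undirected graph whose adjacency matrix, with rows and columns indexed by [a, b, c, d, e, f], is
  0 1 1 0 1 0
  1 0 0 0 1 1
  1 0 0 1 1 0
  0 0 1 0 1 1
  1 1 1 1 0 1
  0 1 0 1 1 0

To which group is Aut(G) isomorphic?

Vertex e is the unique vertex of degree 5; the remaining 5 vertices each have degree 3 and induce a cycle, so G is the wheel on 6 vertices with hub e. With the hub fixed, the remaining symmetry is that of the rim cycle C_5, giving the dihedral group D_5.

D_5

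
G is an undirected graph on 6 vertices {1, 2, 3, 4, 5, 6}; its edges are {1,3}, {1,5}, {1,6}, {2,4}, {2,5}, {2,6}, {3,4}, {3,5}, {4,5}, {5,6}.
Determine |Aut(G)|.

10

Vertex 5 is the unique vertex of degree 5; the remaining 5 vertices each have degree 3 and induce a cycle, so G is the wheel on 6 vertices with hub 5. With the hub fixed, the remaining symmetry is that of the rim cycle C_5, giving the dihedral group D_5.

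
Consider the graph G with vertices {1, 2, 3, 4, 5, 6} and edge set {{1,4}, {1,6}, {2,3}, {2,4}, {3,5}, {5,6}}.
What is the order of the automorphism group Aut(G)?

Every vertex has degree 2 and the graph is connected, so G is the 6-cycle C_6. The automorphisms of the 6-cycle are exactly the symmetries of a regular 6-gon: the dihedral group D_6, |D_6| = 12.

12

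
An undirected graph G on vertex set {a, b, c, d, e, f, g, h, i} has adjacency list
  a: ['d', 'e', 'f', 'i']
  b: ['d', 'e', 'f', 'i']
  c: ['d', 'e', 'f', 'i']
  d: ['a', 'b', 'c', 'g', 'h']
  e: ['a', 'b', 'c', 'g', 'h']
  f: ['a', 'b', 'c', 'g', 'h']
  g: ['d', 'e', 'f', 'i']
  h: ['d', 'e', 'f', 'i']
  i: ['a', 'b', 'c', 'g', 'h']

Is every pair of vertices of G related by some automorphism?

No

Automorphisms preserve degree, but G has vertices of degree 4 and vertices of degree 5; no automorphism maps one to the other, so G is not vertex-transitive.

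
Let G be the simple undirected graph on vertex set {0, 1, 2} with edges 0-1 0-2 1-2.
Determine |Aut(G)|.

6

All 3 vertices are pairwise adjacent: G = K_3. Any permutation of the 3 vertices preserves K_3, so Aut(K_3) = S_3 of order 3! = 6.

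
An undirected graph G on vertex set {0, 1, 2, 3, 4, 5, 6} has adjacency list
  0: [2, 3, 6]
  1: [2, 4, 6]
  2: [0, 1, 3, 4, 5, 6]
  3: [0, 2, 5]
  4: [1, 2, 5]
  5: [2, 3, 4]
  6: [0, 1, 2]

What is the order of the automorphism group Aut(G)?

Vertex 2 is the unique vertex of degree 6; the remaining 6 vertices each have degree 3 and induce a cycle, so G is the wheel on 7 vertices with hub 2. Every automorphism fixes the hub and acts on the rim 6-cycle, so Aut(G) ≅ Aut(C_6) = D_6 of order 12.

12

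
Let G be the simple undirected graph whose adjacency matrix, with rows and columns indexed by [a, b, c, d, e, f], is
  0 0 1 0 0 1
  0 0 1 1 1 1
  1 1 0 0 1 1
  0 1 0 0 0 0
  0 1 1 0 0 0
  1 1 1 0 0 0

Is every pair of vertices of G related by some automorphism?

No

Vertex d is the only vertex of degree 1, so every automorphism fixes it; G is not vertex-transitive.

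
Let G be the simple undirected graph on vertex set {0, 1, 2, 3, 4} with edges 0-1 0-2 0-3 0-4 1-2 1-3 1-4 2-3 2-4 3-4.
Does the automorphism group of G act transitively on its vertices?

Yes

All 5 vertices are pairwise adjacent: G = K_5. Every bijection on the vertex set is an automorphism of K_5; hence Aut(K_5) ≅ S_5, order 120. Under this action every vertex can be carried to every other, so G is vertex-transitive.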